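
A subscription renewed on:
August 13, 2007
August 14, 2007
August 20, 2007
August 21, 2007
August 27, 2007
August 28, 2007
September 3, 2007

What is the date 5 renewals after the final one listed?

Every event lands on a Monday or Tuesday (gaps cycle 1, 6, 1, 6, 1, 6).
So the schedule is: every Monday and Tuesday.
Next Tuesday: September 4, 2007.
Next Monday: September 10, 2007.
Next Tuesday: September 11, 2007.
Next Monday: September 17, 2007.
The following Tuesday is September 18, 2007.

September 18, 2007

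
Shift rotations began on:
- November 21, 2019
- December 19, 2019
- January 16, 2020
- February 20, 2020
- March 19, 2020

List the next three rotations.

April 16, 2020; May 21, 2020; June 18, 2020

All dates are Thursdays, 28, 28, 35, 28 days apart.
Specifically, the 3rd Thursday of each month.
3rd Thursday of April 2020: April 16, 2020.
May 2020 — 3rd Thursday is May 21, 2020.
3rd Thursday of June 2020: June 18, 2020.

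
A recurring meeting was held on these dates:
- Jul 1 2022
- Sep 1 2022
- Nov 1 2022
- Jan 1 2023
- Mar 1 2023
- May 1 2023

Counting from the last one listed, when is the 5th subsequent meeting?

The day-of-month is always 1 (62, 61, 61, 59, 61 days between events).
So this recurs on the 1st of every 2 months.
July 2023: Jul 1 2023.
September 2023: Sep 1 2023.
Next: November 2023 → Nov 1 2023.
January 2024: Jan 1 2024.
March 2024: Mar 1 2024.

Mar 1 2024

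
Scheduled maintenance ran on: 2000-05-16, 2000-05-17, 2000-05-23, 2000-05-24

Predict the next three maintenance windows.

2000-05-30, 2000-05-31, 2000-06-06

Gaps: 1, 6, 1 days — not constant, but cyclic with period 2.
The events fall on every Tuesday and Wednesday.
The following Tuesday is 2000-05-30.
The following Wednesday is 2000-05-31.
Next Tuesday: 2000-06-06.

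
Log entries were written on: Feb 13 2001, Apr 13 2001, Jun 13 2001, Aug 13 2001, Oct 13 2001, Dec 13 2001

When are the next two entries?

Feb 13 2002, Apr 13 2002

Each date is the 13th; the gaps (59, 61, 61, 61, 61) track the month lengths.
The rule is the 13th of every 2 months.
Next: February 2002 → Feb 13 2002.
Next: April 2002 → Apr 13 2002.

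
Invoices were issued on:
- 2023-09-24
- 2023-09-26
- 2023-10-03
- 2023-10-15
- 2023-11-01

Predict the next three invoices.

Intervals are 2, 7, 12, 17 days — an arithmetic progression with common difference 5.
Next gap: 22 days. 2023-11-01 + 22 days = 2023-11-23.
Next gap: 27 days. 2023-11-23 + 27 days = 2023-12-20.
Next gap: 32 days. 2023-12-20 + 32 days = 2024-01-21.

2023-11-23, 2023-12-20, 2024-01-21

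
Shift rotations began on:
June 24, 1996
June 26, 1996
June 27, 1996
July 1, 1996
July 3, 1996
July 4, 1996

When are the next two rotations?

July 8, 1996; July 10, 1996

Gaps: 2, 1, 4, 2, 1 days — not constant, but cyclic with period 3.
The events fall on every Monday, Wednesday and Thursday.
Next Monday: July 8, 1996.
The following Wednesday is July 10, 1996.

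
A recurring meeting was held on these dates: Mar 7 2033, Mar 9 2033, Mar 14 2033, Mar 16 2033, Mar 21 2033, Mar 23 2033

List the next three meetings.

Every event lands on a Monday or Wednesday (gaps cycle 2, 5, 2, 5, 2).
So the schedule is: every Monday and Wednesday.
The following Monday is Mar 28 2033.
Next Wednesday: Mar 30 2033.
Next Monday: Apr 4 2033.

Mar 28 2033, Mar 30 2033, Apr 4 2033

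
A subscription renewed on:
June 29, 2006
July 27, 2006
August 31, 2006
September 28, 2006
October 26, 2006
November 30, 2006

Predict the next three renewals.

December 28, 2006; January 25, 2007; February 22, 2007

All Thursdays; the gaps (28, 35, 28, 28, 35) vary with month length.
This is the last Thursday of each month.
December 2006 ends with Thursday December 28, 2006.
Last Thursday of January 2007: January 25, 2007.
February 2007 ends with Thursday February 22, 2007.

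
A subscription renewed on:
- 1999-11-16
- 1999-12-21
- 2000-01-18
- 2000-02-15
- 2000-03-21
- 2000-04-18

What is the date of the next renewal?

2000-05-16

All dates are Tuesdays, 35, 28, 28, 35, 28 days apart.
Specifically, the 3rd Tuesday of each month.
May 2000 — 3rd Tuesday is 2000-05-16.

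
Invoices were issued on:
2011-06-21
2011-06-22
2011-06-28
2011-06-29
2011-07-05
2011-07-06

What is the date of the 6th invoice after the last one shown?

The gap pattern 1, 6, 1, 6, 1 repeats every 2 events.
These are the Tuesdays and Wednesdays of each week.
The following Tuesday is 2011-07-12.
Next Wednesday: 2011-07-13.
The following Tuesday is 2011-07-19.
The following Wednesday is 2011-07-20.
The following Tuesday is 2011-07-26.
Next Wednesday: 2011-07-27.

2011-07-27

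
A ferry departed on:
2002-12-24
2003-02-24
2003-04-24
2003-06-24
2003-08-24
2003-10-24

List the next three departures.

The day-of-month is always 24 (62, 59, 61, 61, 61 days between events).
So this recurs on the 24th of every 2 months.
Next: December 2003 → 2003-12-24.
February 2004: 2004-02-24.
Next: April 2004 → 2004-04-24.

2003-12-24, 2004-02-24, 2004-04-24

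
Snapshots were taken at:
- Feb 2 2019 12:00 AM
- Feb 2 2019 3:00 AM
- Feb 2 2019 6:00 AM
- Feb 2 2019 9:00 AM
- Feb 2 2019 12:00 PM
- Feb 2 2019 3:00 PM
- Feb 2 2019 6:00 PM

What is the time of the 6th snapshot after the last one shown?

Feb 3 2019 12:00 PM

Spacing: 3, 3, 3, 3, 3, 3 h — constant 3 h.
Feb 2 2019 6:00 PM + 3 h = Feb 2 2019 9:00 PM.
Feb 2 2019 9:00 PM + 3 h = Feb 3 2019 12:00 AM.
Feb 3 2019 12:00 AM + 3 h = Feb 3 2019 3:00 AM.
Feb 3 2019 3:00 AM + 3 h = Feb 3 2019 6:00 AM.
Feb 3 2019 6:00 AM + 3 h = Feb 3 2019 9:00 AM.
Feb 3 2019 9:00 AM + 3 h = Feb 3 2019 12:00 PM.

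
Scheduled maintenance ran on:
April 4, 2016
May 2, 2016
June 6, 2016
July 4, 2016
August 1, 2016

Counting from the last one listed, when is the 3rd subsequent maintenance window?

Gaps: 28, 35, 28, 28 days — a mix of 28 and 35. Every date is a Monday.
Each is the 1st Monday of its month.
September 2016 — 1st Monday is September 5, 2016.
1st Monday of October 2016: October 3, 2016.
1st Monday of November 2016: November 7, 2016.

November 7, 2016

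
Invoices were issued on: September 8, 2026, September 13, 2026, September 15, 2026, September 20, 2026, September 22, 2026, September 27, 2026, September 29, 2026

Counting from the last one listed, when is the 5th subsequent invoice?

October 18, 2026

Every event lands on a Tuesday or Sunday (gaps cycle 5, 2, 5, 2, 5, 2).
So the schedule is: every Tuesday and Sunday.
The following Sunday is October 4, 2026.
The following Tuesday is October 6, 2026.
The following Sunday is October 11, 2026.
Next Tuesday: October 13, 2026.
The following Sunday is October 18, 2026.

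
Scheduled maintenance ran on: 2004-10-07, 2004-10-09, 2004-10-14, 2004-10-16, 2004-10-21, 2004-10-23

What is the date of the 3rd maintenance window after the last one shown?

2004-11-04

Every event lands on a Thursday or Saturday (gaps cycle 2, 5, 2, 5, 2).
So the schedule is: every Thursday and Saturday.
The following Thursday is 2004-10-28.
The following Saturday is 2004-10-30.
Next Thursday: 2004-11-04.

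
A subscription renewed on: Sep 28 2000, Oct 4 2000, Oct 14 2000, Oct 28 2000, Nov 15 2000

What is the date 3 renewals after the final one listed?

Intervals are 6, 10, 14, 18 days — an arithmetic progression with common difference 4.
Next gap: 22 days. Nov 15 2000 + 22 days = Dec 7 2000.
Next gap: 26 days. Dec 7 2000 + 26 days = Jan 2 2001.
Next gap: 30 days. Jan 2 2001 + 30 days = Feb 1 2001.

Feb 1 2001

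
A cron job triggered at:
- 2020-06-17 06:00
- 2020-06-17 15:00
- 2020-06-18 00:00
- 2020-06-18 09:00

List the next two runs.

Spacing: 9, 9, 9 h — constant 9 h.
2020-06-18 09:00 + 9 h = 2020-06-18 18:00.
2020-06-18 18:00 + 9 h = 2020-06-19 03:00.

2020-06-18 18:00, 2020-06-19 03:00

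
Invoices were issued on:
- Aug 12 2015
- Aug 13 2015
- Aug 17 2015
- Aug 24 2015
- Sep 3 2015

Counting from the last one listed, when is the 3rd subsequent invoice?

The spacing grows by 3 each time: 1, 4, 7, 10 days.
Next gap: 13 days. Sep 3 2015 + 13 days = Sep 16 2015.
Next gap: 16 days. Sep 16 2015 + 16 days = Oct 2 2015.
Next gap: 19 days. Oct 2 2015 + 19 days = Oct 21 2015.

Oct 21 2015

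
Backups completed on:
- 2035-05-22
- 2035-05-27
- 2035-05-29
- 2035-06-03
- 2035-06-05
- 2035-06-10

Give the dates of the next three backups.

The gap pattern 5, 2, 5, 2, 5 repeats every 2 events.
These are the Tuesdays and Sundays of each week.
The following Tuesday is 2035-06-12.
The following Sunday is 2035-06-17.
The following Tuesday is 2035-06-19.

2035-06-12, 2035-06-17, 2035-06-19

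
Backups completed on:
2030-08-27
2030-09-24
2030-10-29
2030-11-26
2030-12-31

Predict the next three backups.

2031-01-28, 2031-02-25, 2031-03-25

All Tuesdays; the gaps (28, 35, 28, 35) vary with month length.
This is the last Tuesday of each month.
Last Tuesday of January 2031: 2031-01-28.
February 2031 ends with Tuesday 2031-02-25.
Last Tuesday of March 2031: 2031-03-25.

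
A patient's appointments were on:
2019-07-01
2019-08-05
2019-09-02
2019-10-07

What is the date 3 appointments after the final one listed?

2020-01-06

All dates are Mondays, 35, 28, 35 days apart.
Specifically, the 1st Monday of each month.
November 2019 — 1st Monday is 2019-11-04.
December 2019 — 1st Monday is 2019-12-02.
January 2020 — 1st Monday is 2020-01-06.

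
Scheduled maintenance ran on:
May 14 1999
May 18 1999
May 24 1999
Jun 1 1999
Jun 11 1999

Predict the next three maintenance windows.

Jun 23 1999, Jul 7 1999, Jul 23 1999

Intervals are 4, 6, 8, 10 days — an arithmetic progression with common difference 2.
Next gap: 12 days. Jun 11 1999 + 12 days = Jun 23 1999.
Next gap: 14 days. Jun 23 1999 + 14 days = Jul 7 1999.
Next gap: 16 days. Jul 7 1999 + 16 days = Jul 23 1999.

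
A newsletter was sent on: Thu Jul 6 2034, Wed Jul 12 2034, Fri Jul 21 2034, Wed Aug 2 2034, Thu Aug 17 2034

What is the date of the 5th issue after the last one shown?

Intervals are 6, 9, 12, 15 days — an arithmetic progression with common difference 3.
Next gap: 18 days. Thu Aug 17 2034 + 18 days = Mon Sep 4 2034.
Next gap: 21 days. Mon Sep 4 2034 + 21 days = Mon Sep 25 2034.
Next gap: 24 days. Mon Sep 25 2034 + 24 days = Thu Oct 19 2034.
Next gap: 27 days. Thu Oct 19 2034 + 27 days = Wed Nov 15 2034.
Next gap: 30 days. Wed Nov 15 2034 + 30 days = Fri Dec 15 2034.

Fri Dec 15 2034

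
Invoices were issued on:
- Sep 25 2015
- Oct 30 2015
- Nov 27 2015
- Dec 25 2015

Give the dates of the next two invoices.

Jan 29 2016, Feb 26 2016

All Fridays; the gaps (35, 28, 28) vary with month length.
This is the last Friday of each month.
Last Friday of January 2016: Jan 29 2016.
Last Friday of February 2016: Feb 26 2016.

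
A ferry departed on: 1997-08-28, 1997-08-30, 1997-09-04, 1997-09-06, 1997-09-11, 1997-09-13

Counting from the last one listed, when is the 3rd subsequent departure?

Every event lands on a Thursday or Saturday (gaps cycle 2, 5, 2, 5, 2).
So the schedule is: every Thursday and Saturday.
The following Thursday is 1997-09-18.
Next Saturday: 1997-09-20.
The following Thursday is 1997-09-25.

1997-09-25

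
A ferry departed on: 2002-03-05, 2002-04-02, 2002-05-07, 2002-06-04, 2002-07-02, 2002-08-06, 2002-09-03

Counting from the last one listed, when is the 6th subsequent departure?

Gaps: 28, 35, 28, 28, 35, 28 days — a mix of 28 and 35. Every date is a Tuesday.
Each is the 1st Tuesday of its month.
October 2002 — 1st Tuesday is 2002-10-01.
1st Tuesday of November 2002: 2002-11-05.
December 2002 — 1st Tuesday is 2002-12-03.
January 2003 — 1st Tuesday is 2003-01-07.
February 2003 — 1st Tuesday is 2003-02-04.
March 2003 — 1st Tuesday is 2003-03-04.

2003-03-04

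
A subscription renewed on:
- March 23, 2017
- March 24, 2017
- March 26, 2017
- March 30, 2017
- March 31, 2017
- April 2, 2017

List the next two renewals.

The gap pattern 1, 2, 4, 1, 2 repeats every 3 events.
These are the Thursdays, Fridays and Sundays of each week.
The following Thursday is April 6, 2017.
Next Friday: April 7, 2017.

April 6, 2017; April 7, 2017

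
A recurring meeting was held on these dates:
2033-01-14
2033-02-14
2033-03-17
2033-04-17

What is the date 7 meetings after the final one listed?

2033-11-20

Every event comes 31 days after the last (31, 31, 31).
2033-04-17 + 31 days = 2033-05-18.
2033-05-18 + 31 days = 2033-06-18.
2033-06-18 + 31 days = 2033-07-19.
2033-07-19 + 31 days = 2033-08-19.
2033-08-19 + 31 days = 2033-09-19.
2033-09-19 + 31 days = 2033-10-20.
2033-10-20 + 31 days = 2033-11-20.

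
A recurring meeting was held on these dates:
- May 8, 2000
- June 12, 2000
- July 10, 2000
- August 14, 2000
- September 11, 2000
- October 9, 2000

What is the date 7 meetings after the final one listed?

May 14, 2001

Gaps: 35, 28, 35, 28, 28 days — a mix of 28 and 35. Every date is a Monday.
Each is the 2nd Monday of its month.
November 2000 — 2nd Monday is November 13, 2000.
2nd Monday of December 2000: December 11, 2000.
January 2001 — 2nd Monday is January 8, 2001.
2nd Monday of February 2001: February 12, 2001.
2nd Monday of March 2001: March 12, 2001.
2nd Monday of April 2001: April 9, 2001.
May 2001 — 2nd Monday is May 14, 2001.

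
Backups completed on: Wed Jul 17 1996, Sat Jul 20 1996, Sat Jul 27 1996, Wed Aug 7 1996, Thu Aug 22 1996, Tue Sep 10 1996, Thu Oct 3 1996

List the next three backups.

The spacing grows by 4 each time: 3, 7, 11, 15, 19, 23 days.
Next gap: 27 days. Thu Oct 3 1996 + 27 days = Wed Oct 30 1996.
Next gap: 31 days. Wed Oct 30 1996 + 31 days = Sat Nov 30 1996.
Next gap: 35 days. Sat Nov 30 1996 + 35 days = Sat Jan 4 1997.

Wed Oct 30 1996, Sat Nov 30 1996, Sat Jan 4 1997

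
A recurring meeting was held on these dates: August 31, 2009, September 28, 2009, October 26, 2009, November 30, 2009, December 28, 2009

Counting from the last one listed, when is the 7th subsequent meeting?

These are Mondays with 28, 28, 35, 28-day gaps.
Each is the final Monday of its month — August 31, 2009 is past the 28th, so '4th Monday' doesn't fit.
Last Monday of January 2010: January 25, 2010.
February 2010 ends with Monday February 22, 2010.
March 2010 ends with Monday March 29, 2010.
April 2010 ends with Monday April 26, 2010.
May 2010 ends with Monday May 31, 2010.
Last Monday of June 2010: June 28, 2010.
Last Monday of July 2010: July 26, 2010.

July 26, 2010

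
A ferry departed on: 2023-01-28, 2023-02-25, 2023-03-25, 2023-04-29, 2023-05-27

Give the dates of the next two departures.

Every date is a Saturday; gaps 28, 28, 35, 28 days.
Each is the last Saturday of its month (at least one falls on the 29th or later, ruling out '4th Saturday').
Last Saturday of June 2023: 2023-06-24.
July 2023 ends with Saturday 2023-07-29.

2023-06-24, 2023-07-29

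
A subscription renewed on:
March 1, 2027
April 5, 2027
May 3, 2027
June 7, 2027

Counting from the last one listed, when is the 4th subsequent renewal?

Gaps: 35, 28, 35 days — a mix of 28 and 35. Every date is a Monday.
Each is the 1st Monday of its month.
July 2027 — 1st Monday is July 5, 2027.
1st Monday of August 2027: August 2, 2027.
September 2027 — 1st Monday is September 6, 2027.
1st Monday of October 2027: October 4, 2027.

October 4, 2027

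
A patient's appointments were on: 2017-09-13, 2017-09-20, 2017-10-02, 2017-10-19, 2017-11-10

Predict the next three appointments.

The spacing grows by 5 each time: 7, 12, 17, 22 days.
Next gap: 27 days. 2017-11-10 + 27 days = 2017-12-07.
Next gap: 32 days. 2017-12-07 + 32 days = 2018-01-08.
Next gap: 37 days. 2018-01-08 + 37 days = 2018-02-14.

2017-12-07, 2018-01-08, 2018-02-14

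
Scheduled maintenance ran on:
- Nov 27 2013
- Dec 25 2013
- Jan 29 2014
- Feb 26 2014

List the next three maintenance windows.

Every date is a Wednesday; gaps 28, 35, 28 days.
Each is the last Wednesday of its month (at least one falls on the 29th or later, ruling out '4th Wednesday').
Last Wednesday of March 2014: Mar 26 2014.
Last Wednesday of April 2014: Apr 30 2014.
May 2014 ends with Wednesday May 28 2014.

Mar 26 2014, Apr 30 2014, May 28 2014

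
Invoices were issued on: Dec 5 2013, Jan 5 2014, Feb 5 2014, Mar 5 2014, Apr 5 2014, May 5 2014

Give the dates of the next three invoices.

Each date is the 5th; the gaps (31, 31, 28, 31, 30) track the month lengths.
The rule is the 5th of each month.
June 2014: Jun 5 2014.
Next: July 2014 → Jul 5 2014.
August 2014: Aug 5 2014.

Jun 5 2014, Jul 5 2014, Aug 5 2014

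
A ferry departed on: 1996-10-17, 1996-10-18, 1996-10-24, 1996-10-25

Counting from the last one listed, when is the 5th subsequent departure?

Every event lands on a Thursday or Friday (gaps cycle 1, 6, 1).
So the schedule is: every Thursday and Friday.
Next Thursday: 1996-10-31.
The following Friday is 1996-11-01.
Next Thursday: 1996-11-07.
The following Friday is 1996-11-08.
Next Thursday: 1996-11-14.

1996-11-14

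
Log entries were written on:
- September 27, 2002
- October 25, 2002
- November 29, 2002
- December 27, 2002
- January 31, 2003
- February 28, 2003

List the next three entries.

All Fridays; the gaps (28, 35, 28, 35, 28) vary with month length.
This is the last Friday of each month.
Last Friday of March 2003: March 28, 2003.
April 2003 ends with Friday April 25, 2003.
Last Friday of May 2003: May 30, 2003.

March 28, 2003; April 25, 2003; May 30, 2003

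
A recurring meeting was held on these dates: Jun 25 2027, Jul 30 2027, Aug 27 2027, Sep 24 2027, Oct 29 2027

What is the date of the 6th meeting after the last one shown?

Apr 28 2028

These are Fridays with 35, 28, 28, 35-day gaps.
Each is the final Friday of its month — Jul 30 2027 is past the 28th, so '4th Friday' doesn't fit.
November 2027 ends with Friday Nov 26 2027.
Last Friday of December 2027: Dec 31 2027.
January 2028 ends with Friday Jan 28 2028.
February 2028 ends with Friday Feb 25 2028.
Last Friday of March 2028: Mar 31 2028.
Last Friday of April 2028: Apr 28 2028.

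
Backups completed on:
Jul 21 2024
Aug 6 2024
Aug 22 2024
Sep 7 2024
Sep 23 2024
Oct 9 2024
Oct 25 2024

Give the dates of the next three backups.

Nov 10 2024, Nov 26 2024, Dec 12 2024

The spacing is 16, 16, 16, 16, 16, 16 days — always 16 days.
Oct 25 2024 + 16 days = Nov 10 2024.
Nov 10 2024 + 16 days = Nov 26 2024.
Nov 26 2024 + 16 days = Dec 12 2024.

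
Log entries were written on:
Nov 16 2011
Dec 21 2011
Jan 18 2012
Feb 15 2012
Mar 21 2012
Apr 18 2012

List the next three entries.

May 16 2012, Jun 20 2012, Jul 18 2012

All dates are Wednesdays, 35, 28, 28, 35, 28 days apart.
Specifically, the 3rd Wednesday of each month.
May 2012 — 3rd Wednesday is May 16 2012.
3rd Wednesday of June 2012: Jun 20 2012.
3rd Wednesday of July 2012: Jul 18 2012.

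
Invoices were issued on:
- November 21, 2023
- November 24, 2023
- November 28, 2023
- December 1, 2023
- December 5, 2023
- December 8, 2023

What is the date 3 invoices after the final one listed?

December 19, 2023

The gap pattern 3, 4, 3, 4, 3 repeats every 2 events.
These are the Tuesdays and Fridays of each week.
Next Tuesday: December 12, 2023.
The following Friday is December 15, 2023.
Next Tuesday: December 19, 2023.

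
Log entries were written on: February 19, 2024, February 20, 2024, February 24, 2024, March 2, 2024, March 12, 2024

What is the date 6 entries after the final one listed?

The spacing grows by 3 each time: 1, 4, 7, 10 days.
Next gap: 13 days. March 12, 2024 + 13 days = March 25, 2024.
Next gap: 16 days. March 25, 2024 + 16 days = April 10, 2024.
Next gap: 19 days. April 10, 2024 + 19 days = April 29, 2024.
Next gap: 22 days. April 29, 2024 + 22 days = May 21, 2024.
Next gap: 25 days. May 21, 2024 + 25 days = June 15, 2024.
Next gap: 28 days. June 15, 2024 + 28 days = July 13, 2024.

July 13, 2024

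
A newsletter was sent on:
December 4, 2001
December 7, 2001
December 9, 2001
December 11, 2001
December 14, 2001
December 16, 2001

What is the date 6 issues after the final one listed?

December 30, 2001

The gap pattern 3, 2, 2, 3, 2 repeats every 3 events.
These are the Tuesdays, Fridays and Sundays of each week.
Next Tuesday: December 18, 2001.
The following Friday is December 21, 2001.
The following Sunday is December 23, 2001.
The following Tuesday is December 25, 2001.
Next Friday: December 28, 2001.
The following Sunday is December 30, 2001.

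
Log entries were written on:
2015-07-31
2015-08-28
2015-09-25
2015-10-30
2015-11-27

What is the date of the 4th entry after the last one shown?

All Fridays; the gaps (28, 28, 35, 28) vary with month length.
This is the last Friday of each month.
December 2015 ends with Friday 2015-12-25.
Last Friday of January 2016: 2016-01-29.
February 2016 ends with Friday 2016-02-26.
Last Friday of March 2016: 2016-03-25.

2016-03-25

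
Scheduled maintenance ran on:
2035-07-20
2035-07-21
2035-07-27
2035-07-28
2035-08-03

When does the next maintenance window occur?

Gaps: 1, 6, 1, 6 days — not constant, but cyclic with period 2.
The events fall on every Friday and Saturday.
The following Saturday is 2035-08-04.

2035-08-04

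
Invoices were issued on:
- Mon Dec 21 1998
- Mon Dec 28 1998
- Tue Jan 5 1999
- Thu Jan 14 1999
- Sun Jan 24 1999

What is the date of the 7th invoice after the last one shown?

Sun May 2 1999

Intervals are 7, 8, 9, 10 days — an arithmetic progression with common difference 1.
Next gap: 11 days. Sun Jan 24 1999 + 11 days = Thu Feb 4 1999.
Next gap: 12 days. Thu Feb 4 1999 + 12 days = Tue Feb 16 1999.
Next gap: 13 days. Tue Feb 16 1999 + 13 days = Mon Mar 1 1999.
Next gap: 14 days. Mon Mar 1 1999 + 14 days = Mon Mar 15 1999.
Next gap: 15 days. Mon Mar 15 1999 + 15 days = Tue Mar 30 1999.
Next gap: 16 days. Tue Mar 30 1999 + 16 days = Thu Apr 15 1999.
Next gap: 17 days. Thu Apr 15 1999 + 17 days = Sun May 2 1999.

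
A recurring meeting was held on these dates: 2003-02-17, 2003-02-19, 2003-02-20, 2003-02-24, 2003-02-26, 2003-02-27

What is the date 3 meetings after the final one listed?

2003-03-06

The gap pattern 2, 1, 4, 2, 1 repeats every 3 events.
These are the Mondays, Wednesdays and Thursdays of each week.
Next Monday: 2003-03-03.
The following Wednesday is 2003-03-05.
Next Thursday: 2003-03-06.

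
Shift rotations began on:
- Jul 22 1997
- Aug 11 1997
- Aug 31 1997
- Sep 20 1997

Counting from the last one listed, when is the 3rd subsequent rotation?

Gaps between consecutive events: 20, 20, 20 days — a constant 20-day interval.
Sep 20 1997 + 20 days = Oct 10 1997.
Oct 10 1997 + 20 days = Oct 30 1997.
Oct 30 1997 + 20 days = Nov 19 1997.

Nov 19 1997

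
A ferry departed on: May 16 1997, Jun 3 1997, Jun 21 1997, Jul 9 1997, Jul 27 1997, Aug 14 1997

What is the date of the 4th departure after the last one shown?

Oct 25 1997

Every event comes 18 days after the last (18, 18, 18, 18, 18).
Aug 14 1997 + 18 days = Sep 1 1997.
Sep 1 1997 + 18 days = Sep 19 1997.
Sep 19 1997 + 18 days = Oct 7 1997.
Oct 7 1997 + 18 days = Oct 25 1997.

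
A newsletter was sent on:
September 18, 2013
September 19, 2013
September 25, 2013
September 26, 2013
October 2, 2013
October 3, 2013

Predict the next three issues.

October 9, 2013; October 10, 2013; October 16, 2013

Gaps: 1, 6, 1, 6, 1 days — not constant, but cyclic with period 2.
The events fall on every Wednesday and Thursday.
Next Wednesday: October 9, 2013.
Next Thursday: October 10, 2013.
The following Wednesday is October 16, 2013.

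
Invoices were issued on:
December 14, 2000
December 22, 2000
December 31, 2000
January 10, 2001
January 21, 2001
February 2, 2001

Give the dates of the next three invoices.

February 15, 2001; March 1, 2001; March 16, 2001

The spacing grows by 1 each time: 8, 9, 10, 11, 12 days.
Next gap: 13 days. February 2, 2001 + 13 days = February 15, 2001.
Next gap: 14 days. February 15, 2001 + 14 days = March 1, 2001.
Next gap: 15 days. March 1, 2001 + 15 days = March 16, 2001.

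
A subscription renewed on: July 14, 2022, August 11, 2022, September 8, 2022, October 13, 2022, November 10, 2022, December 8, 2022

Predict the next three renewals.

January 12, 2023; February 9, 2023; March 9, 2023

All dates are Thursdays, 28, 28, 35, 28, 28 days apart.
Specifically, the 2nd Thursday of each month.
2nd Thursday of January 2023: January 12, 2023.
2nd Thursday of February 2023: February 9, 2023.
March 2023 — 2nd Thursday is March 9, 2023.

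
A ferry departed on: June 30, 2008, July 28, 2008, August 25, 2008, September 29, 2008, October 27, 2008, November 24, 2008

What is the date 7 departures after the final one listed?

Every date is a Monday; gaps 28, 28, 35, 28, 28 days.
Each is the last Monday of its month (at least one falls on the 29th or later, ruling out '4th Monday').
December 2008 ends with Monday December 29, 2008.
Last Monday of January 2009: January 26, 2009.
February 2009 ends with Monday February 23, 2009.
March 2009 ends with Monday March 30, 2009.
April 2009 ends with Monday April 27, 2009.
Last Monday of May 2009: May 25, 2009.
Last Monday of June 2009: June 29, 2009.

June 29, 2009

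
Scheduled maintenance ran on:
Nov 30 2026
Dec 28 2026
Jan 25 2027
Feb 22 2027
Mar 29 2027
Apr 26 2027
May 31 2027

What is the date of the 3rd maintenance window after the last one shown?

Aug 30 2027

All Mondays; the gaps (28, 28, 28, 35, 28, 35) vary with month length.
This is the last Monday of each month.
Last Monday of June 2027: Jun 28 2027.
July 2027 ends with Monday Jul 26 2027.
Last Monday of August 2027: Aug 30 2027.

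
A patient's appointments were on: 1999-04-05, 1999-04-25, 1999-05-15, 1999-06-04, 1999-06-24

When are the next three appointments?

1999-07-14, 1999-08-03, 1999-08-23

The spacing is 20, 20, 20, 20 days — always 20 days.
1999-06-24 + 20 days = 1999-07-14.
1999-07-14 + 20 days = 1999-08-03.
1999-08-03 + 20 days = 1999-08-23.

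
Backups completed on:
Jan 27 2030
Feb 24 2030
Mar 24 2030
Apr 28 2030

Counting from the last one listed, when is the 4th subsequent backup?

Aug 25 2030

Gaps: 28, 28, 35 days — a mix of 28 and 35. Every date is a Sunday.
Each is the 4th Sunday of its month.
4th Sunday of May 2030: May 26 2030.
4th Sunday of June 2030: Jun 23 2030.
4th Sunday of July 2030: Jul 28 2030.
4th Sunday of August 2030: Aug 25 2030.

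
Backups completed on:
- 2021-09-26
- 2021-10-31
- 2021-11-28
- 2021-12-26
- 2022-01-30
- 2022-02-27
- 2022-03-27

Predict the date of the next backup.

2022-04-24

Every date is a Sunday; gaps 35, 28, 28, 35, 28, 28 days.
Each is the last Sunday of its month (at least one falls on the 29th or later, ruling out '4th Sunday').
Last Sunday of April 2022: 2022-04-24.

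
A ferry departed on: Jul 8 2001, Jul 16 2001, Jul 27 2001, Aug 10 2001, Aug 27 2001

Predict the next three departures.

Gaps: 8, 11, 14, 17 days — each gap is 3 larger than the previous one.
Next gap: 20 days. Aug 27 2001 + 20 days = Sep 16 2001.
Next gap: 23 days. Sep 16 2001 + 23 days = Oct 9 2001.
Next gap: 26 days. Oct 9 2001 + 26 days = Nov 4 2001.

Sep 16 2001, Oct 9 2001, Nov 4 2001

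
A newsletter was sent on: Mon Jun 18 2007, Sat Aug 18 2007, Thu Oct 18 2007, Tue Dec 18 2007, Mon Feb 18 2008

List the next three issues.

Each date is the 18th; the gaps (61, 61, 61, 62) track the month lengths.
The rule is the 18th of every 2 months.
Next: April 2008 → Fri Apr 18 2008.
June 2008: Wed Jun 18 2008.
August 2008: Mon Aug 18 2008.

Fri Apr 18 2008, Wed Jun 18 2008, Mon Aug 18 2008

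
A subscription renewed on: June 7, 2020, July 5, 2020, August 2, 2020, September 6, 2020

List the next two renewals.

These are Sundays at 28- or 35-day spacing (28, 28, 35).
The pattern: 1st Sunday of the month.
October 2020 — 1st Sunday is October 4, 2020.
1st Sunday of November 2020: November 1, 2020.

October 4, 2020; November 1, 2020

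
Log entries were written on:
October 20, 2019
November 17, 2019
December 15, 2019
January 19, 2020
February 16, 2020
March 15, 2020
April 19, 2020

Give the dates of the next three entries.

All dates are Sundays, 28, 28, 35, 28, 28, 35 days apart.
Specifically, the 3rd Sunday of each month.
May 2020 — 3rd Sunday is May 17, 2020.
3rd Sunday of June 2020: June 21, 2020.
3rd Sunday of July 2020: July 19, 2020.

May 17, 2020; June 21, 2020; July 19, 2020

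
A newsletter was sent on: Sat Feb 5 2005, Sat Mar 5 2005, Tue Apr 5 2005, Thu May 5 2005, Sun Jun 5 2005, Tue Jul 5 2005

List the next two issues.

The day-of-month is always 5 (28, 31, 30, 31, 30 days between events).
So this recurs on the 5th of each month.
Next: August 2005 → Fri Aug 5 2005.
September 2005: Mon Sep 5 2005.

Fri Aug 5 2005, Mon Sep 5 2005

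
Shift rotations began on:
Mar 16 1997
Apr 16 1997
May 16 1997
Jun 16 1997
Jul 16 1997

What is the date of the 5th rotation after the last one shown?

Dec 16 1997

The day-of-month is always 16 (31, 30, 31, 30 days between events).
So this recurs on the 16th of each month.
August 1997: Aug 16 1997.
Next: September 1997 → Sep 16 1997.
Next: October 1997 → Oct 16 1997.
November 1997: Nov 16 1997.
Next: December 1997 → Dec 16 1997.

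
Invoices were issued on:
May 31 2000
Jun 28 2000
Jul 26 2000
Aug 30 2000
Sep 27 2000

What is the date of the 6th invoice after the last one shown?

Mar 28 2001

All Wednesdays; the gaps (28, 28, 35, 28) vary with month length.
This is the last Wednesday of each month.
Last Wednesday of October 2000: Oct 25 2000.
Last Wednesday of November 2000: Nov 29 2000.
Last Wednesday of December 2000: Dec 27 2000.
Last Wednesday of January 2001: Jan 31 2001.
February 2001 ends with Wednesday Feb 28 2001.
March 2001 ends with Wednesday Mar 28 2001.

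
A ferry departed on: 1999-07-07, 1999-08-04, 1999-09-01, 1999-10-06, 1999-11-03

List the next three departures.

These are Wednesdays at 28- or 35-day spacing (28, 28, 35, 28).
The pattern: 1st Wednesday of the month.
December 1999 — 1st Wednesday is 1999-12-01.
1st Wednesday of January 2000: 2000-01-05.
February 2000 — 1st Wednesday is 2000-02-02.

1999-12-01, 2000-01-05, 2000-02-02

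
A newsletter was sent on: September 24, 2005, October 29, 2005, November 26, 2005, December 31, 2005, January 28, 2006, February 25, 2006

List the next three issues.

These are Saturdays with 35, 28, 35, 28, 28-day gaps.
Each is the final Saturday of its month — October 29, 2005 is past the 28th, so '4th Saturday' doesn't fit.
Last Saturday of March 2006: March 25, 2006.
April 2006 ends with Saturday April 29, 2006.
Last Saturday of May 2006: May 27, 2006.

March 25, 2006; April 29, 2006; May 27, 2006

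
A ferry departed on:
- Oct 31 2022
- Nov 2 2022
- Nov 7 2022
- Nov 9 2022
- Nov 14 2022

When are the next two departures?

Nov 16 2022, Nov 21 2022

Gaps: 2, 5, 2, 5 days — not constant, but cyclic with period 2.
The events fall on every Monday and Wednesday.
The following Wednesday is Nov 16 2022.
Next Monday: Nov 21 2022.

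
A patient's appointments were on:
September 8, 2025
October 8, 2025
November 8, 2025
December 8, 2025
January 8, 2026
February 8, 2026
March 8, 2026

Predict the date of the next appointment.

Gaps: 30, 31, 30, 31, 31, 28 days — not constant. Every event is on the 8th of the month.
Pattern: the 8th of each month.
April 2026: April 8, 2026.

April 8, 2026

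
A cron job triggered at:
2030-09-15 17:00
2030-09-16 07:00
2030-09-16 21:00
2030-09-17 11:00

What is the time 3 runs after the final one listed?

2030-09-19 05:00

Spacing: 14, 14, 14 h — constant 14 h.
2030-09-17 11:00 + 14 h = 2030-09-18 01:00.
2030-09-18 01:00 + 14 h = 2030-09-18 15:00.
2030-09-18 15:00 + 14 h = 2030-09-19 05:00.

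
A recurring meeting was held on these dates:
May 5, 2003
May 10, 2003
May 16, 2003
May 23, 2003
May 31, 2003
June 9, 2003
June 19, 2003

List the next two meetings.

Intervals are 5, 6, 7, 8, 9, 10 days — an arithmetic progression with common difference 1.
Next gap: 11 days. June 19, 2003 + 11 days = June 30, 2003.
Next gap: 12 days. June 30, 2003 + 12 days = July 12, 2003.

June 30, 2003; July 12, 2003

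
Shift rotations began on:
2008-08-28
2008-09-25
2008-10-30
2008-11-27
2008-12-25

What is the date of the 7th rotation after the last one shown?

These are Thursdays with 28, 35, 28, 28-day gaps.
Each is the final Thursday of its month — 2008-10-30 is past the 28th, so '4th Thursday' doesn't fit.
Last Thursday of January 2009: 2009-01-29.
Last Thursday of February 2009: 2009-02-26.
Last Thursday of March 2009: 2009-03-26.
Last Thursday of April 2009: 2009-04-30.
Last Thursday of May 2009: 2009-05-28.
Last Thursday of June 2009: 2009-06-25.
Last Thursday of July 2009: 2009-07-30.

2009-07-30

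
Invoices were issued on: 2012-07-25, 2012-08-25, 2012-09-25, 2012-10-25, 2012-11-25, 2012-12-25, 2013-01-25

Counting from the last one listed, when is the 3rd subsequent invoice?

Gaps: 31, 31, 30, 31, 30, 31 days — not constant. Every event is on the 25th of the month.
Pattern: the 25th of each month.
Next: February 2013 → 2013-02-25.
March 2013: 2013-03-25.
Next: April 2013 → 2013-04-25.

2013-04-25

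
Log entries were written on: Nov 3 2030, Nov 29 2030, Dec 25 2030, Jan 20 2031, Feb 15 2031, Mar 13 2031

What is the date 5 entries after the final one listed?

Jul 21 2031

The spacing is 26, 26, 26, 26, 26 days — always 26 days.
Mar 13 2031 + 26 days = Apr 8 2031.
Apr 8 2031 + 26 days = May 4 2031.
May 4 2031 + 26 days = May 30 2031.
May 30 2031 + 26 days = Jun 25 2031.
Jun 25 2031 + 26 days = Jul 21 2031.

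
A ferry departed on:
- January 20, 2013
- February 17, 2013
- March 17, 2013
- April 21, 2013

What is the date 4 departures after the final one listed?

August 18, 2013

These are Sundays at 28- or 35-day spacing (28, 28, 35).
The pattern: 3rd Sunday of the month.
May 2013 — 3rd Sunday is May 19, 2013.
3rd Sunday of June 2013: June 16, 2013.
3rd Sunday of July 2013: July 21, 2013.
August 2013 — 3rd Sunday is August 18, 2013.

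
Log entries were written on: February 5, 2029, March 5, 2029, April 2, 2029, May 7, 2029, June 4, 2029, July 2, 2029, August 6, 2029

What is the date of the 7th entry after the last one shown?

March 4, 2030

These are Mondays at 28- or 35-day spacing (28, 28, 35, 28, 28, 35).
The pattern: 1st Monday of the month.
1st Monday of September 2029: September 3, 2029.
October 2029 — 1st Monday is October 1, 2029.
November 2029 — 1st Monday is November 5, 2029.
December 2029 — 1st Monday is December 3, 2029.
1st Monday of January 2030: January 7, 2030.
February 2030 — 1st Monday is February 4, 2030.
March 2030 — 1st Monday is March 4, 2030.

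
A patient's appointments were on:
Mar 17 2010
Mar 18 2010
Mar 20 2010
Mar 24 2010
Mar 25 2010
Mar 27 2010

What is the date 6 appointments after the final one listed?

The gap pattern 1, 2, 4, 1, 2 repeats every 3 events.
These are the Wednesdays, Thursdays and Saturdays of each week.
Next Wednesday: Mar 31 2010.
Next Thursday: Apr 1 2010.
Next Saturday: Apr 3 2010.
Next Wednesday: Apr 7 2010.
Next Thursday: Apr 8 2010.
The following Saturday is Apr 10 2010.

Apr 10 2010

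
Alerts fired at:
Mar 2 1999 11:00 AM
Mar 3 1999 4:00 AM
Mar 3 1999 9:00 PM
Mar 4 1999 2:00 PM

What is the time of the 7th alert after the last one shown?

Spacing: 17, 17, 17 h — constant 17 h.
Mar 4 1999 2:00 PM + 17 h = Mar 5 1999 7:00 AM.
Mar 5 1999 7:00 AM + 17 h = Mar 6 1999 12:00 AM.
Mar 6 1999 12:00 AM + 17 h = Mar 6 1999 5:00 PM.
Mar 6 1999 5:00 PM + 17 h = Mar 7 1999 10:00 AM.
Mar 7 1999 10:00 AM + 17 h = Mar 8 1999 3:00 AM.
Mar 8 1999 3:00 AM + 17 h = Mar 8 1999 8:00 PM.
Mar 8 1999 8:00 PM + 17 h = Mar 9 1999 1:00 PM.

Mar 9 1999 1:00 PM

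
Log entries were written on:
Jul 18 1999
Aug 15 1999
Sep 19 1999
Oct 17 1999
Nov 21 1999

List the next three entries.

Dec 19 1999, Jan 16 2000, Feb 20 2000

All dates are Sundays, 28, 35, 28, 35 days apart.
Specifically, the 3rd Sunday of each month.
December 1999 — 3rd Sunday is Dec 19 1999.
January 2000 — 3rd Sunday is Jan 16 2000.
February 2000 — 3rd Sunday is Feb 20 2000.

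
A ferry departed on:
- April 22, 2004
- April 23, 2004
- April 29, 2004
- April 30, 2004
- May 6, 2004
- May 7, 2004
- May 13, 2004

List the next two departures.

Every event lands on a Thursday or Friday (gaps cycle 1, 6, 1, 6, 1, 6).
So the schedule is: every Thursday and Friday.
The following Friday is May 14, 2004.
The following Thursday is May 20, 2004.

May 14, 2004; May 20, 2004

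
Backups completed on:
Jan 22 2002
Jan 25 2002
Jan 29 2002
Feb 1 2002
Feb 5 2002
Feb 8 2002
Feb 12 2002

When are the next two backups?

Gaps: 3, 4, 3, 4, 3, 4 days — not constant, but cyclic with period 2.
The events fall on every Tuesday and Friday.
Next Friday: Feb 15 2002.
The following Tuesday is Feb 19 2002.

Feb 15 2002, Feb 19 2002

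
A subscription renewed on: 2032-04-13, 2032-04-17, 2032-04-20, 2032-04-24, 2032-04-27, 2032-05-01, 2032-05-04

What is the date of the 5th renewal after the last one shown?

2032-05-22

Gaps: 4, 3, 4, 3, 4, 3 days — not constant, but cyclic with period 2.
The events fall on every Tuesday and Saturday.
The following Saturday is 2032-05-08.
Next Tuesday: 2032-05-11.
The following Saturday is 2032-05-15.
Next Tuesday: 2032-05-18.
Next Saturday: 2032-05-22.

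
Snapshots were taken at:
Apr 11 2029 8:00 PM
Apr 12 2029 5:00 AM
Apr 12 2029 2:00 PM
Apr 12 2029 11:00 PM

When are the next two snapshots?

Spacing: 9, 9, 9 h — constant 9 h.
Apr 12 2029 11:00 PM + 9 h = Apr 13 2029 8:00 AM.
Apr 13 2029 8:00 AM + 9 h = Apr 13 2029 5:00 PM.

Apr 13 2029 8:00 AM, Apr 13 2029 5:00 PM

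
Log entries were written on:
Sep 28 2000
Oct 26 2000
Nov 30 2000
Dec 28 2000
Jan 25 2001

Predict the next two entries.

Feb 22 2001, Mar 29 2001

All Thursdays; the gaps (28, 35, 28, 28) vary with month length.
This is the last Thursday of each month.
February 2001 ends with Thursday Feb 22 2001.
Last Thursday of March 2001: Mar 29 2001.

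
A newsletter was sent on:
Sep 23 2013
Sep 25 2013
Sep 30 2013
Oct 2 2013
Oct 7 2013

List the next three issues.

Oct 9 2013, Oct 14 2013, Oct 16 2013

Gaps: 2, 5, 2, 5 days — not constant, but cyclic with period 2.
The events fall on every Monday and Wednesday.
Next Wednesday: Oct 9 2013.
The following Monday is Oct 14 2013.
The following Wednesday is Oct 16 2013.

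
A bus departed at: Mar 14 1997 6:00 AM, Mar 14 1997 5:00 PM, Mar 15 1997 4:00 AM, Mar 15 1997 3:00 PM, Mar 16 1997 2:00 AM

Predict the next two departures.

Gaps: 11, 11, 11, 11 hours — each event is 11 hours after the previous one.
Mar 16 1997 2:00 AM + 11 h = Mar 16 1997 1:00 PM.
Mar 16 1997 1:00 PM + 11 h = Mar 17 1997 12:00 AM.

Mar 16 1997 1:00 PM, Mar 17 1997 12:00 AM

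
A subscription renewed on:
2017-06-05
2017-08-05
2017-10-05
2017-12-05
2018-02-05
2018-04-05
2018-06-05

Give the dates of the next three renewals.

Gaps: 61, 61, 61, 62, 59, 61 days — not constant. Every event is on the 5th of the month.
Pattern: the 5th of every 2 months.
August 2018: 2018-08-05.
October 2018: 2018-10-05.
Next: December 2018 → 2018-12-05.

2018-08-05, 2018-10-05, 2018-12-05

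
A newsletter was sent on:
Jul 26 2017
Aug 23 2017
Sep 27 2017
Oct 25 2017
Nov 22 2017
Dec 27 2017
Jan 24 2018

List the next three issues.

All dates are Wednesdays, 28, 35, 28, 28, 35, 28 days apart.
Specifically, the 4th Wednesday of each month.
February 2018 — 4th Wednesday is Feb 28 2018.
March 2018 — 4th Wednesday is Mar 28 2018.
4th Wednesday of April 2018: Apr 25 2018.

Feb 28 2018, Mar 28 2018, Apr 25 2018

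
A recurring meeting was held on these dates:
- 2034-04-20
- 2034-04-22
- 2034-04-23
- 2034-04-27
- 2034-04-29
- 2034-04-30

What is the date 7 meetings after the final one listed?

Gaps: 2, 1, 4, 2, 1 days — not constant, but cyclic with period 3.
The events fall on every Thursday, Saturday and Sunday.
Next Thursday: 2034-05-04.
Next Saturday: 2034-05-06.
Next Sunday: 2034-05-07.
The following Thursday is 2034-05-11.
The following Saturday is 2034-05-13.
The following Sunday is 2034-05-14.
The following Thursday is 2034-05-18.

2034-05-18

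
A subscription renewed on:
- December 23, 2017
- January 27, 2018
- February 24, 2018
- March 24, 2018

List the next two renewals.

April 28, 2018; May 26, 2018

These are Saturdays at 28- or 35-day spacing (35, 28, 28).
The pattern: 4th Saturday of the month.
April 2018 — 4th Saturday is April 28, 2018.
May 2018 — 4th Saturday is May 26, 2018.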